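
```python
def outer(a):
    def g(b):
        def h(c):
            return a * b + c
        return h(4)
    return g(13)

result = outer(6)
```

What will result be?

Step 1: a = 6, b = 13, c = 4.
Step 2: h() computes a * b + c = 6 * 13 + 4 = 82.
Step 3: result = 82

The answer is 82.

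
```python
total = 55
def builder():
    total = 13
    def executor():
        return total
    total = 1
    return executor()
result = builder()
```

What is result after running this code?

Step 1: builder() sets total = 13, then later total = 1.
Step 2: executor() is called after total is reassigned to 1. Closures capture variables by reference, not by value.
Step 3: result = 1

The answer is 1.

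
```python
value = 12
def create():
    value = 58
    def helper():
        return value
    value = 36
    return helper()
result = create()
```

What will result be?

Step 1: create() sets value = 58, then later value = 36.
Step 2: helper() is called after value is reassigned to 36. Closures capture variables by reference, not by value.
Step 3: result = 36

The answer is 36.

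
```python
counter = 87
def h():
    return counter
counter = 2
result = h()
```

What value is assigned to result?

Step 1: counter is first set to 87, then reassigned to 2.
Step 2: h() is called after the reassignment, so it looks up the current global counter = 2.
Step 3: result = 2

The answer is 2.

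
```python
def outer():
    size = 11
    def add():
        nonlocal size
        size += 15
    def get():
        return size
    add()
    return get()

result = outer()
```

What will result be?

Step 1: size = 11. add() modifies it via nonlocal, get() reads it.
Step 2: add() makes size = 11 + 15 = 26.
Step 3: get() returns 26. result = 26

The answer is 26.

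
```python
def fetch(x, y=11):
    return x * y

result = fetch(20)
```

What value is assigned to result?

Step 1: fetch(20) uses default y = 11.
Step 2: Returns 20 * 11 = 220.
Step 3: result = 220

The answer is 220.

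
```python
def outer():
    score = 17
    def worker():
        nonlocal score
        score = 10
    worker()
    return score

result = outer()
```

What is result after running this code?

Step 1: outer() sets score = 17.
Step 2: worker() uses nonlocal to reassign score = 10.
Step 3: result = 10

The answer is 10.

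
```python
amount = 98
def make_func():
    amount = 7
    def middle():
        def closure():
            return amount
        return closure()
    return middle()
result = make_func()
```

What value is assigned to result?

Step 1: make_func() defines amount = 7. middle() and closure() have no local amount.
Step 2: closure() checks local (none), enclosing middle() (none), enclosing make_func() and finds amount = 7.
Step 3: result = 7

The answer is 7.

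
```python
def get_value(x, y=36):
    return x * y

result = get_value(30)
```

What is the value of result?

Step 1: get_value(30) uses default y = 36.
Step 2: Returns 30 * 36 = 1080.
Step 3: result = 1080

The answer is 1080.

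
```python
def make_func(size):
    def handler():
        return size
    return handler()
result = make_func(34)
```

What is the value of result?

Step 1: make_func(34) binds parameter size = 34.
Step 2: handler() looks up size in enclosing scope and finds the parameter size = 34.
Step 3: result = 34

The answer is 34.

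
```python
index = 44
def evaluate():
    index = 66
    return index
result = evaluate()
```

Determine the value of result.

Step 1: Global index = 44.
Step 2: evaluate() creates local index = 66, shadowing the global.
Step 3: Returns local index = 66. result = 66

The answer is 66.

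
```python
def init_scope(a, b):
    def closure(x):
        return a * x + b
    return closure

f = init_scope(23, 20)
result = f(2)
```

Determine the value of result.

Step 1: init_scope(23, 20) captures a = 23, b = 20.
Step 2: f(2) computes 23 * 2 + 20 = 66.
Step 3: result = 66

The answer is 66.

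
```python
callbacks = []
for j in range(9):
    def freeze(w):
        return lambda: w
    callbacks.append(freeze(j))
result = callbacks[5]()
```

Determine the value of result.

Step 1: freeze(j) creates a new scope capturing w = j at call time.
Step 2: callbacks[5] = freeze(5), so its lambda captures w = 5.
Step 3: result = 5 (closure factory fixes late binding)

The answer is 5.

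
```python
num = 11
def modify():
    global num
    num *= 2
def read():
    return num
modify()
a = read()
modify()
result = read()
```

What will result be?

Step 1: num = 11.
Step 2: First modify(): num = 11 * 2 = 22.
Step 3: Second modify(): num = 22 * 2 = 44.
Step 4: read() returns 44

The answer is 44.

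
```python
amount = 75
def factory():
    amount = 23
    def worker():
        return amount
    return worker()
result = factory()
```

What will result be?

Step 1: amount = 75 globally, but factory() defines amount = 23 locally.
Step 2: worker() looks up amount. Not in local scope, so checks enclosing scope (factory) and finds amount = 23.
Step 3: result = 23

The answer is 23.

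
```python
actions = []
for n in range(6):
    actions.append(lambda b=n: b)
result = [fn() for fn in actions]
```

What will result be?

Step 1: Default arg b=n captures n at each iteration.
Step 2: Each lambda has its own default: 0, 1, ..., 5.
Step 3: result = [0, 1, 2, 3, 4, 5]

The answer is [0, 1, 2, 3, 4, 5].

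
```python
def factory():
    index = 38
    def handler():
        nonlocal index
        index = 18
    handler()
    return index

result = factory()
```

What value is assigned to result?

Step 1: factory() sets index = 38.
Step 2: handler() uses nonlocal to reassign index = 18.
Step 3: result = 18

The answer is 18.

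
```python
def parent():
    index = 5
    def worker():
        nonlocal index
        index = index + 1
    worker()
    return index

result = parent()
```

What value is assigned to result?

Step 1: parent() sets index = 5.
Step 2: worker() uses nonlocal to modify index in parent's scope: index = 5 + 1 = 6.
Step 3: parent() returns the modified index = 6

The answer is 6.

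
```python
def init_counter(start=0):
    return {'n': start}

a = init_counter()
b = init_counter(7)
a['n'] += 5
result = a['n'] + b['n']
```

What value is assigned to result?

Step 1: init_counter() returns a new dict each call (immutable default 0).
Step 2: a = {'n': 0}, b = {'n': 7}.
Step 3: a['n'] += 5 = 5. result = 5 + 7 = 12

The answer is 12.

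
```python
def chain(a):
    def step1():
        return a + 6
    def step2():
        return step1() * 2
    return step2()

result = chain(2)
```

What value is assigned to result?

Step 1: chain(2) captures a = 2.
Step 2: step2() calls step1() which returns 2 + 6 = 8.
Step 3: step2() returns 8 * 2 = 16

The answer is 16.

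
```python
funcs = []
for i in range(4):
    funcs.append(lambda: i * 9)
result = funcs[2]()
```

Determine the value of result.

Step 1: All lambdas reference the same variable i (late binding).
Step 2: After the loop, i = 3. Every lambda returns i * 9.
Step 3: funcs[2]() = 3 * 9 = 27

The answer is 27.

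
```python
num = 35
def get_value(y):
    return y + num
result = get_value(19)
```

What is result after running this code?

Step 1: num = 35 is defined globally.
Step 2: get_value(19) uses parameter y = 19 and looks up num from global scope = 35.
Step 3: result = 19 + 35 = 54

The answer is 54.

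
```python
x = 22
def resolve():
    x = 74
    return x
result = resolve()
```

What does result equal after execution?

Step 1: Global x = 22.
Step 2: resolve() creates local x = 74, shadowing the global.
Step 3: Returns local x = 74. result = 74

The answer is 74.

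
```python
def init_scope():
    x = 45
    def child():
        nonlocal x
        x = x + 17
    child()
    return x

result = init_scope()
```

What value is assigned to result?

Step 1: init_scope() sets x = 45.
Step 2: child() uses nonlocal to modify x in init_scope's scope: x = 45 + 17 = 62.
Step 3: init_scope() returns the modified x = 62

The answer is 62.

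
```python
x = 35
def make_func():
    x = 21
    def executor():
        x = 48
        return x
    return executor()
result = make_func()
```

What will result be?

Step 1: Three scopes define x: global (35), make_func (21), executor (48).
Step 2: executor() has its own local x = 48, which shadows both enclosing and global.
Step 3: result = 48 (local wins in LEGB)

The answer is 48.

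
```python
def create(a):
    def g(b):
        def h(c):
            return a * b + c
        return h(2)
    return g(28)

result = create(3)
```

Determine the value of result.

Step 1: a = 3, b = 28, c = 2.
Step 2: h() computes a * b + c = 3 * 28 + 2 = 86.
Step 3: result = 86

The answer is 86.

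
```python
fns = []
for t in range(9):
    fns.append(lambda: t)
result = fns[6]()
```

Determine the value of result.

Step 1: The loop creates 9 lambdas, all referencing the same variable t.
Step 2: After the loop, t = 8 (final value).
Step 3: fns[6]() looks up t at call time and finds 8. This is the late binding gotcha. result = 8

The answer is 8.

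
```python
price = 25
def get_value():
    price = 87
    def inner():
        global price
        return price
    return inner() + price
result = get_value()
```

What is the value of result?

Step 1: Global price = 25. get_value() shadows with local price = 87.
Step 2: inner() uses global keyword, so inner() returns global price = 25.
Step 3: get_value() returns 25 + 87 = 112

The answer is 112.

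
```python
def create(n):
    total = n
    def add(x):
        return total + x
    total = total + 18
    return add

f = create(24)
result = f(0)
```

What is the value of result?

Step 1: create(24) sets total = 24, then total = 24 + 18 = 42.
Step 2: Closures capture by reference, so add sees total = 42.
Step 3: f(0) returns 42 + 0 = 42

The answer is 42.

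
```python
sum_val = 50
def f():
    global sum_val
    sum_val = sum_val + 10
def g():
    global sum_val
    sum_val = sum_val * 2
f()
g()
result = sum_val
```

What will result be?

Step 1: sum_val = 50.
Step 2: f() adds 10: sum_val = 50 + 10 = 60.
Step 3: g() doubles: sum_val = 60 * 2 = 120.
Step 4: result = 120

The answer is 120.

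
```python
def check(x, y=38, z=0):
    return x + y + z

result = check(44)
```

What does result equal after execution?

Step 1: check(44) uses defaults y = 38, z = 0.
Step 2: Returns 44 + 38 + 0 = 82.
Step 3: result = 82

The answer is 82.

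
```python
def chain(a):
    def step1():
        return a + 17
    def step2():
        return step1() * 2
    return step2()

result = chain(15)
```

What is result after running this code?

Step 1: chain(15) captures a = 15.
Step 2: step2() calls step1() which returns 15 + 17 = 32.
Step 3: step2() returns 32 * 2 = 64

The answer is 64.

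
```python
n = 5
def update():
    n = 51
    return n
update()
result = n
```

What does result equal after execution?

Step 1: Global n = 5.
Step 2: update() creates local n = 51 (shadow, not modification).
Step 3: After update() returns, global n is unchanged. result = 5

The answer is 5.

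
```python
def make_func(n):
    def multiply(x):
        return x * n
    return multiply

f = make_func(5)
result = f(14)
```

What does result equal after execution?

Step 1: make_func(5) returns multiply closure with n = 5.
Step 2: f(14) computes 14 * 5 = 70.
Step 3: result = 70

The answer is 70.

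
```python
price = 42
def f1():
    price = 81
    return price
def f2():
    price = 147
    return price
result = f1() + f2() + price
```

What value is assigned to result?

Step 1: Each function shadows global price with its own local.
Step 2: f1() returns 81, f2() returns 147.
Step 3: Global price = 42 is unchanged. result = 81 + 147 + 42 = 270

The answer is 270.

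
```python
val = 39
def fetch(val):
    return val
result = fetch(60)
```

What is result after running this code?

Step 1: Global val = 39.
Step 2: fetch(60) takes parameter val = 60, which shadows the global.
Step 3: result = 60

The answer is 60.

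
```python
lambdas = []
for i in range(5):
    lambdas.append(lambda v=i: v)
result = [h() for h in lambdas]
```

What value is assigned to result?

Step 1: Default arg v=i captures i at each iteration.
Step 2: Each lambda has its own default: 0, 1, ..., 4.
Step 3: result = [0, 1, 2, 3, 4]

The answer is [0, 1, 2, 3, 4].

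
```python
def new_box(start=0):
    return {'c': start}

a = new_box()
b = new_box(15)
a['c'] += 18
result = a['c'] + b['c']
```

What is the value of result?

Step 1: new_box() returns a new dict each call (immutable default 0).
Step 2: a = {'c': 0}, b = {'c': 15}.
Step 3: a['c'] += 18 = 18. result = 18 + 15 = 33

The answer is 33.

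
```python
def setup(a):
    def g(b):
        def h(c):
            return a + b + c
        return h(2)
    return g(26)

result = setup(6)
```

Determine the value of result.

Step 1: a = 6, b = 26, c = 2 across three nested scopes.
Step 2: h() accesses all three via LEGB rule.
Step 3: result = 6 + 26 + 2 = 34

The answer is 34.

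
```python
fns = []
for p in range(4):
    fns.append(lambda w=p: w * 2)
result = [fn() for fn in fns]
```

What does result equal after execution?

Step 1: Default arg w=p captures p at each iteration.
Step 2: fns[k] has w defaulting to k, returns k * 2.
Step 3: result = [0, 2, 4, 6]

The answer is [0, 2, 4, 6].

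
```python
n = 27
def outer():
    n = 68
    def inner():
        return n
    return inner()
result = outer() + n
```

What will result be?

Step 1: Global n = 27. outer() shadows with n = 68.
Step 2: inner() returns enclosing n = 68. outer() = 68.
Step 3: result = 68 + global n (27) = 95

The answer is 95.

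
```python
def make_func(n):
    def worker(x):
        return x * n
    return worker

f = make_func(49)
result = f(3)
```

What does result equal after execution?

Step 1: make_func(49) creates a closure capturing n = 49.
Step 2: f(3) computes 3 * 49 = 147.
Step 3: result = 147

The answer is 147.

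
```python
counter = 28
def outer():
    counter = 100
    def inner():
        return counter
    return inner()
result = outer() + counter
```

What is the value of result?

Step 1: Global counter = 28. outer() shadows with counter = 100.
Step 2: inner() returns enclosing counter = 100. outer() = 100.
Step 3: result = 100 + global counter (28) = 128

The answer is 128.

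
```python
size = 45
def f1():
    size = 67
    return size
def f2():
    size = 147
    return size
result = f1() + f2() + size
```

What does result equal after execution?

Step 1: Each function shadows global size with its own local.
Step 2: f1() returns 67, f2() returns 147.
Step 3: Global size = 45 is unchanged. result = 67 + 147 + 45 = 259

The answer is 259.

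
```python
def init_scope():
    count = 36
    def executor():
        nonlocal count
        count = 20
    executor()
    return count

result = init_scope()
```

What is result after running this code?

Step 1: init_scope() sets count = 36.
Step 2: executor() uses nonlocal to reassign count = 20.
Step 3: result = 20

The answer is 20.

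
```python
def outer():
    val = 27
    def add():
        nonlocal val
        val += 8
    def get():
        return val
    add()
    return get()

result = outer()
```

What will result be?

Step 1: val = 27. add() modifies it via nonlocal, get() reads it.
Step 2: add() makes val = 27 + 8 = 35.
Step 3: get() returns 35. result = 35

The answer is 35.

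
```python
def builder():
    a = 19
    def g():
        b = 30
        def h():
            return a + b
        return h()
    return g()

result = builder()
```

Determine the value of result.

Step 1: builder() defines a = 19. g() defines b = 30.
Step 2: h() accesses both from enclosing scopes: a = 19, b = 30.
Step 3: result = 19 + 30 = 49

The answer is 49.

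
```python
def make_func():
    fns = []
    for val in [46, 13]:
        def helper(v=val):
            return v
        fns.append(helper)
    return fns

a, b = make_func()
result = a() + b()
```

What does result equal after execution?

Step 1: Default argument v=val captures val at each iteration.
Step 2: a() returns 46 (captured at first iteration), b() returns 13 (captured at second).
Step 3: result = 46 + 13 = 59

The answer is 59.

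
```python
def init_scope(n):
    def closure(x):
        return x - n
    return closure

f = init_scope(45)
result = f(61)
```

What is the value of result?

Step 1: init_scope(45) creates a closure capturing n = 45.
Step 2: f(61) computes 61 - 45 = 16.
Step 3: result = 16

The answer is 16.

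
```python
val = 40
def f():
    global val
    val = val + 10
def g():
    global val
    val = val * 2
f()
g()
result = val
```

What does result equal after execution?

Step 1: val = 40.
Step 2: f() adds 10: val = 40 + 10 = 50.
Step 3: g() doubles: val = 50 * 2 = 100.
Step 4: result = 100

The answer is 100.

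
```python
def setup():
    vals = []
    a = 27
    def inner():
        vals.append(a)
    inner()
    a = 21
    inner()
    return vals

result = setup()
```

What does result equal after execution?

Step 1: a = 27. inner() appends current a to vals.
Step 2: First inner(): appends 27. Then a = 21.
Step 3: Second inner(): appends 21 (closure sees updated a). result = [27, 21]

The answer is [27, 21].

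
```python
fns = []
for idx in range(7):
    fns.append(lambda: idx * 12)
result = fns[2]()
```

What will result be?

Step 1: All lambdas reference the same variable idx (late binding).
Step 2: After the loop, idx = 6. Every lambda returns idx * 12.
Step 3: fns[2]() = 6 * 12 = 72

The answer is 72.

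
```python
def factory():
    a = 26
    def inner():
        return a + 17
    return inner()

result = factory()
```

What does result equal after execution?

Step 1: factory() defines a = 26.
Step 2: inner() reads a = 26 from enclosing scope, returns 26 + 17 = 43.
Step 3: result = 43

The answer is 43.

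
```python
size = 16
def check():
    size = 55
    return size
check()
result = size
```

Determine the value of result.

Step 1: size = 16 globally.
Step 2: check() creates a LOCAL size = 55 (no global keyword!).
Step 3: The global size is unchanged. result = 16

The answer is 16.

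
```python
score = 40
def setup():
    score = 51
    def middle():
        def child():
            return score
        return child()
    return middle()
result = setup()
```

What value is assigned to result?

Step 1: setup() defines score = 51. middle() and child() have no local score.
Step 2: child() checks local (none), enclosing middle() (none), enclosing setup() and finds score = 51.
Step 3: result = 51

The answer is 51.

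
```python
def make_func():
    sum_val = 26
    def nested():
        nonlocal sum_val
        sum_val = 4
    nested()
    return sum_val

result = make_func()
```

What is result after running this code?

Step 1: make_func() sets sum_val = 26.
Step 2: nested() uses nonlocal to reassign sum_val = 4.
Step 3: result = 4

The answer is 4.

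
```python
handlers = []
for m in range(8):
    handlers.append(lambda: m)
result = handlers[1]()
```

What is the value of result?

Step 1: The loop creates 8 lambdas, all referencing the same variable m.
Step 2: After the loop, m = 7 (final value).
Step 3: handlers[1]() looks up m at call time and finds 7. This is the late binding gotcha. result = 7

The answer is 7.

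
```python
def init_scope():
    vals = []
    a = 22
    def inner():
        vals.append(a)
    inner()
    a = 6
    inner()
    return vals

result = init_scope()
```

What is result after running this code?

Step 1: a = 22. inner() appends current a to vals.
Step 2: First inner(): appends 22. Then a = 6.
Step 3: Second inner(): appends 6 (closure sees updated a). result = [22, 6]

The answer is [22, 6].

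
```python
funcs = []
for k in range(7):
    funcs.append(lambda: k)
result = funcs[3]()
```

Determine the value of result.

Step 1: The loop creates 7 lambdas, all referencing the same variable k.
Step 2: After the loop, k = 6 (final value).
Step 3: funcs[3]() looks up k at call time and finds 6. This is the late binding gotcha. result = 6

The answer is 6.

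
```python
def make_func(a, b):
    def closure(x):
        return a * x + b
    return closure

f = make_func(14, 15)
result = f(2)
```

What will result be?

Step 1: make_func(14, 15) captures a = 14, b = 15.
Step 2: f(2) computes 14 * 2 + 15 = 43.
Step 3: result = 43

The answer is 43.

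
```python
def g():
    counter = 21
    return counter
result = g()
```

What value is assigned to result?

Step 1: g() defines counter = 21 in its local scope.
Step 2: return counter finds the local variable counter = 21.
Step 3: result = 21

The answer is 21.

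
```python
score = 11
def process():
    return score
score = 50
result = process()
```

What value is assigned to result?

Step 1: score is first set to 11, then reassigned to 50.
Step 2: process() is called after the reassignment, so it looks up the current global score = 50.
Step 3: result = 50

The answer is 50.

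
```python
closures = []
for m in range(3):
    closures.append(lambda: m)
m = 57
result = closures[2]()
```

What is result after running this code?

Step 1: Lambdas capture the variable m by reference, not by value.
Step 2: After the loop, m is reassigned to 57.
Step 3: closures[2]() looks up the current m = 57. result = 57

The answer is 57.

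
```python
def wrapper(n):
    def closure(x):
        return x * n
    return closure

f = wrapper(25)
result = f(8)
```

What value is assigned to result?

Step 1: wrapper(25) creates a closure capturing n = 25.
Step 2: f(8) computes 8 * 25 = 200.
Step 3: result = 200

The answer is 200.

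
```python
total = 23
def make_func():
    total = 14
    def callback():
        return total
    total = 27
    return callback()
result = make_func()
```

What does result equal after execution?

Step 1: make_func() sets total = 14, then later total = 27.
Step 2: callback() is called after total is reassigned to 27. Closures capture variables by reference, not by value.
Step 3: result = 27

The answer is 27.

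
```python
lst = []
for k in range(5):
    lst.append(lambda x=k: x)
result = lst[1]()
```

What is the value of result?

Step 1: Default argument x=k captures k's value at each iteration.
Step 2: lst[1] captured x = 1 when k was 1.
Step 3: result = 1

The answer is 1.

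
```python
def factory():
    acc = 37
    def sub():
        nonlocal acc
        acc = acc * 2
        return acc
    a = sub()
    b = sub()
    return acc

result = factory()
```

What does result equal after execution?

Step 1: acc starts at 37.
Step 2: First sub(): acc = 37 * 2 = 74.
Step 3: Second sub(): acc = 74 * 2 = 148.
Step 4: result = 148

The answer is 148.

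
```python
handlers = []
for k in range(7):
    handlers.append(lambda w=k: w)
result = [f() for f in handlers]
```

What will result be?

Step 1: Default arg w=k captures k at each iteration.
Step 2: Each lambda has its own default: 0, 1, ..., 6.
Step 3: result = [0, 1, 2, 3, 4, 5, 6]

The answer is [0, 1, 2, 3, 4, 5, 6].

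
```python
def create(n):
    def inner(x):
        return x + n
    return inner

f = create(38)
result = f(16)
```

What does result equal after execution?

Step 1: create(38) creates a closure that captures n = 38.
Step 2: f(16) calls the closure with x = 16, returning 16 + 38 = 54.
Step 3: result = 54

The answer is 54.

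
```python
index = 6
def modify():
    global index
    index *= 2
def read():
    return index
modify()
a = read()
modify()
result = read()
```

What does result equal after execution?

Step 1: index = 6.
Step 2: First modify(): index = 6 * 2 = 12.
Step 3: Second modify(): index = 12 * 2 = 24.
Step 4: read() returns 24

The answer is 24.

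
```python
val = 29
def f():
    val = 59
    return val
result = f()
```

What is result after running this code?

Step 1: Global val = 29.
Step 2: f() creates local val = 59, shadowing the global.
Step 3: Returns local val = 59. result = 59

The answer is 59.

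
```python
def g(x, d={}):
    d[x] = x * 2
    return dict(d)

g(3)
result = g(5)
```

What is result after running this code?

Step 1: Mutable default dict is shared across calls.
Step 2: First call adds 3: 6. Second call adds 5: 10.
Step 3: result = {3: 6, 5: 10}

The answer is {3: 6, 5: 10}.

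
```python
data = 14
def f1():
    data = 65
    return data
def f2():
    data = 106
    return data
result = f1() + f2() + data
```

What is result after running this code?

Step 1: Each function shadows global data with its own local.
Step 2: f1() returns 65, f2() returns 106.
Step 3: Global data = 14 is unchanged. result = 65 + 106 + 14 = 185

The answer is 185.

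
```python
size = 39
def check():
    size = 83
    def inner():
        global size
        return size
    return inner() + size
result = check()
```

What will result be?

Step 1: Global size = 39. check() shadows with local size = 83.
Step 2: inner() uses global keyword, so inner() returns global size = 39.
Step 3: check() returns 39 + 83 = 122

The answer is 122.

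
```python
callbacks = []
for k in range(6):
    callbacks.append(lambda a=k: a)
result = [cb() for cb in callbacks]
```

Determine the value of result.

Step 1: Default arg a=k captures k at each iteration.
Step 2: Each lambda has its own default: 0, 1, ..., 5.
Step 3: result = [0, 1, 2, 3, 4, 5]

The answer is [0, 1, 2, 3, 4, 5].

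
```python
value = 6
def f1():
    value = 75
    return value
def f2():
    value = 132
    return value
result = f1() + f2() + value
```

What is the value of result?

Step 1: Each function shadows global value with its own local.
Step 2: f1() returns 75, f2() returns 132.
Step 3: Global value = 6 is unchanged. result = 75 + 132 + 6 = 213

The answer is 213.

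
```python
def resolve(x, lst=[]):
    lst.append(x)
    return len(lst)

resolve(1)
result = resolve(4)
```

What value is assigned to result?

Step 1: Mutable default list persists between calls.
Step 2: First call: lst = [1], len = 1. Second call: lst = [1, 4], len = 2.
Step 3: result = 2

The answer is 2.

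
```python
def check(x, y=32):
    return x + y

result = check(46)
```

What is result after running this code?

Step 1: check(46) uses default y = 32.
Step 2: Returns 46 + 32 = 78.
Step 3: result = 78

The answer is 78.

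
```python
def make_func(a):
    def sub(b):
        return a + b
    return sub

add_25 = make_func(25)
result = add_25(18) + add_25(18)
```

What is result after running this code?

Step 1: add_25 captures a = 25.
Step 2: add_25(18) = 25 + 18 = 43, called twice.
Step 3: result = 43 + 43 = 86

The answer is 86.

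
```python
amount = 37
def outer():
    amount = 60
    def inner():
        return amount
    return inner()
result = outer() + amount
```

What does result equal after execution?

Step 1: Global amount = 37. outer() shadows with amount = 60.
Step 2: inner() returns enclosing amount = 60. outer() = 60.
Step 3: result = 60 + global amount (37) = 97

The answer is 97.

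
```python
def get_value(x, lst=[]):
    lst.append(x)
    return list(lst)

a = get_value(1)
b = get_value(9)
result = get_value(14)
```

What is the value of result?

Step 1: Default list is shared. list() creates copies for return values.
Step 2: Internal list grows: [1] -> [1, 9] -> [1, 9, 14].
Step 3: result = [1, 9, 14]

The answer is [1, 9, 14].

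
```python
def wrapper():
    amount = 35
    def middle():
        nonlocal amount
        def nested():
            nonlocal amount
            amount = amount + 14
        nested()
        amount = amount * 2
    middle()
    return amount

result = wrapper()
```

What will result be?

Step 1: amount = 35.
Step 2: nested() adds 14: amount = 35 + 14 = 49.
Step 3: middle() doubles: amount = 49 * 2 = 98.
Step 4: result = 98

The answer is 98.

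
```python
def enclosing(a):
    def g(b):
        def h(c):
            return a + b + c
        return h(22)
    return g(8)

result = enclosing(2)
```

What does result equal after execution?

Step 1: a = 2, b = 8, c = 22 across three nested scopes.
Step 2: h() accesses all three via LEGB rule.
Step 3: result = 2 + 8 + 22 = 32

The answer is 32.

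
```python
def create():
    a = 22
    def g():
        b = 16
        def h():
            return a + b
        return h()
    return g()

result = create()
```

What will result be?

Step 1: create() defines a = 22. g() defines b = 16.
Step 2: h() accesses both from enclosing scopes: a = 22, b = 16.
Step 3: result = 22 + 16 = 38

The answer is 38.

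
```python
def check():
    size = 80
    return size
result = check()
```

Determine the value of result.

Step 1: check() defines size = 80 in its local scope.
Step 2: return size finds the local variable size = 80.
Step 3: result = 80

The answer is 80.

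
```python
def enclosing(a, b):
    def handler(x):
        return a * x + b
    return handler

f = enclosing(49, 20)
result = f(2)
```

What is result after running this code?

Step 1: enclosing(49, 20) captures a = 49, b = 20.
Step 2: f(2) computes 49 * 2 + 20 = 118.
Step 3: result = 118

The answer is 118.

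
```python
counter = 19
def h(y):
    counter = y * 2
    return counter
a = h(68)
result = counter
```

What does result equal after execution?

Step 1: Global counter = 19.
Step 2: h(68) creates local counter = 68 * 2 = 136.
Step 3: Global counter unchanged because no global keyword. result = 19

The answer is 19.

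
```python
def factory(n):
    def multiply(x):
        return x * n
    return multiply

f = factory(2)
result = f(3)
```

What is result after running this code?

Step 1: factory(2) returns multiply closure with n = 2.
Step 2: f(3) computes 3 * 2 = 6.
Step 3: result = 6

The answer is 6.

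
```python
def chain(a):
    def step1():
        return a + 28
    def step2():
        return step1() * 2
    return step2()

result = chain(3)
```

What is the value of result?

Step 1: chain(3) captures a = 3.
Step 2: step2() calls step1() which returns 3 + 28 = 31.
Step 3: step2() returns 31 * 2 = 62

The answer is 62.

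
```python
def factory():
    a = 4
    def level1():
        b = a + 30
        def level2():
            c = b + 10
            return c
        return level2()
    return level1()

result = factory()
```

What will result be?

Step 1: a = 4. b = a + 30 = 34.
Step 2: c = b + 10 = 34 + 10 = 44.
Step 3: result = 44

The answer is 44.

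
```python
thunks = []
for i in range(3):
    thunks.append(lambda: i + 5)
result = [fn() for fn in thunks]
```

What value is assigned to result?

Step 1: All lambdas capture i by reference. After the loop, i = 2.
Step 2: Each call returns 2 + 5 = 7.
Step 3: result = [7, 7, 7]

The answer is [7, 7, 7].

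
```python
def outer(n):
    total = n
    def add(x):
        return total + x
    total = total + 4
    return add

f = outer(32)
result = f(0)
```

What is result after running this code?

Step 1: outer(32) sets total = 32, then total = 32 + 4 = 36.
Step 2: Closures capture by reference, so add sees total = 36.
Step 3: f(0) returns 36 + 0 = 36

The answer is 36.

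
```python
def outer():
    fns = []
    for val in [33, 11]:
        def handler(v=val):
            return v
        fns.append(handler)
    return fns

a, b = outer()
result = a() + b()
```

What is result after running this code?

Step 1: Default argument v=val captures val at each iteration.
Step 2: a() returns 33 (captured at first iteration), b() returns 11 (captured at second).
Step 3: result = 33 + 11 = 44

The answer is 44.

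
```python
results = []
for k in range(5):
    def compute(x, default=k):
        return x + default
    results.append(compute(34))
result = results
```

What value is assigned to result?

Step 1: Default argument default=k is evaluated at function definition time.
Step 2: Each iteration creates compute with default = current k value.
Step 3: compute(34) returns 34 + default. results = [34, 35, 36, 37, 38]

The answer is [34, 35, 36, 37, 38].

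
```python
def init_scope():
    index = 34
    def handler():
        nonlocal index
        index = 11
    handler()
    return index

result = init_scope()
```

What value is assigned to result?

Step 1: init_scope() sets index = 34.
Step 2: handler() uses nonlocal to reassign index = 11.
Step 3: result = 11

The answer is 11.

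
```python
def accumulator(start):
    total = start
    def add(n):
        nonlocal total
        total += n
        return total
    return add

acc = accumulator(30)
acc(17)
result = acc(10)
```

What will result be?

Step 1: accumulator(30) creates closure with total = 30.
Step 2: First acc(17): total = 30 + 17 = 47.
Step 3: Second acc(10): total = 47 + 10 = 57. result = 57

The answer is 57.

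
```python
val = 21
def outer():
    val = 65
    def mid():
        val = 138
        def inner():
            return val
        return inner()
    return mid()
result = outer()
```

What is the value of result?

Step 1: Three levels of shadowing: global 21, outer 65, mid 138.
Step 2: inner() finds val = 138 in enclosing mid() scope.
Step 3: result = 138

The answer is 138.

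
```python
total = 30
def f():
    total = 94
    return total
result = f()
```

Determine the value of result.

Step 1: Global total = 30.
Step 2: f() creates local total = 94, shadowing the global.
Step 3: Returns local total = 94. result = 94

The answer is 94.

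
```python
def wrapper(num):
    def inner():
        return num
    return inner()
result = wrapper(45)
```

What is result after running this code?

Step 1: wrapper(45) binds parameter num = 45.
Step 2: inner() looks up num in enclosing scope and finds the parameter num = 45.
Step 3: result = 45

The answer is 45.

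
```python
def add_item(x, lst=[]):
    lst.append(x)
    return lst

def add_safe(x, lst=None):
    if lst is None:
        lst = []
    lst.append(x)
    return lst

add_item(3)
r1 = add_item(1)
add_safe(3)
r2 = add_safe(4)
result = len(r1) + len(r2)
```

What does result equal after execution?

Step 1: add_item shares mutable default: after 2 calls, lst = [3, 1], len = 2.
Step 2: add_safe creates fresh list each time: r2 = [4], len = 1.
Step 3: result = 2 + 1 = 3

The answer is 3.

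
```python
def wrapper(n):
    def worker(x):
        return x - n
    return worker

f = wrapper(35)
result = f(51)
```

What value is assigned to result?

Step 1: wrapper(35) creates a closure capturing n = 35.
Step 2: f(51) computes 51 - 35 = 16.
Step 3: result = 16

The answer is 16.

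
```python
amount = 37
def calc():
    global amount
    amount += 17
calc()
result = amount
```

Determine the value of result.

Step 1: amount = 37 globally.
Step 2: calc() modifies global amount: amount += 17 = 54.
Step 3: result = 54

The answer is 54.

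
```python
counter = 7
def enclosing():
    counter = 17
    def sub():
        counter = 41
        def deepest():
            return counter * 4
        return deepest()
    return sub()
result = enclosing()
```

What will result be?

Step 1: deepest() looks up counter through LEGB: not local, finds counter = 41 in enclosing sub().
Step 2: Returns 41 * 4 = 164.
Step 3: result = 164

The answer is 164.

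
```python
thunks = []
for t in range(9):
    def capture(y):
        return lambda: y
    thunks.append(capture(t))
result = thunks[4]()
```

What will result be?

Step 1: capture(t) creates a new scope capturing y = t at call time.
Step 2: thunks[4] = capture(4), so its lambda captures y = 4.
Step 3: result = 4 (closure factory fixes late binding)

The answer is 4.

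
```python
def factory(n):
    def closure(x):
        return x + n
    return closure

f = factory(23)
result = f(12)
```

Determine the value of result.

Step 1: factory(23) creates a closure that captures n = 23.
Step 2: f(12) calls the closure with x = 12, returning 12 + 23 = 35.
Step 3: result = 35

The answer is 35.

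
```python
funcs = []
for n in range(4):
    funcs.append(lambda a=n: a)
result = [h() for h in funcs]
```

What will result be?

Step 1: Default arg a=n captures n at each iteration.
Step 2: Each lambda has its own default: 0, 1, ..., 3.
Step 3: result = [0, 1, 2, 3]

The answer is [0, 1, 2, 3].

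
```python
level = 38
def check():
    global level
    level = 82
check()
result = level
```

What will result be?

Step 1: level = 38 globally.
Step 2: check() declares global level and sets it to 82.
Step 3: After check(), global level = 82. result = 82

The answer is 82.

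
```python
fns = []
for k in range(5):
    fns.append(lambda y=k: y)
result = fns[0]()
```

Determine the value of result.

Step 1: Default argument y=k captures k's value at each iteration.
Step 2: fns[0] captured y = 0 when k was 0.
Step 3: result = 0

The answer is 0.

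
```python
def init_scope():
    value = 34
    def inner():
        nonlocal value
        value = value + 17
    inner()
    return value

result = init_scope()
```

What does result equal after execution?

Step 1: init_scope() sets value = 34.
Step 2: inner() uses nonlocal to modify value in init_scope's scope: value = 34 + 17 = 51.
Step 3: init_scope() returns the modified value = 51

The answer is 51.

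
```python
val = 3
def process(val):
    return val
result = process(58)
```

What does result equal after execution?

Step 1: Global val = 3.
Step 2: process(58) takes parameter val = 58, which shadows the global.
Step 3: result = 58

The answer is 58.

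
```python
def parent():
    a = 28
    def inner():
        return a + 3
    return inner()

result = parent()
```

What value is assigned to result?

Step 1: parent() defines a = 28.
Step 2: inner() reads a = 28 from enclosing scope, returns 28 + 3 = 31.
Step 3: result = 31

The answer is 31.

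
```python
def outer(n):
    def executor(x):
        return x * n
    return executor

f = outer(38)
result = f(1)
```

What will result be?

Step 1: outer(38) creates a closure capturing n = 38.
Step 2: f(1) computes 1 * 38 = 38.
Step 3: result = 38

The answer is 38.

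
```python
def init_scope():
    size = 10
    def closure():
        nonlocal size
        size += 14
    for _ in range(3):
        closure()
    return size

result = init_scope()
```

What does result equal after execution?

Step 1: size = 10.
Step 2: closure() is called 3 times in a loop, each adding 14 via nonlocal.
Step 3: size = 10 + 14 * 3 = 52

The answer is 52.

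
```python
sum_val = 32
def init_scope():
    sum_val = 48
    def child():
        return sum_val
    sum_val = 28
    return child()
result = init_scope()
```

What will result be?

Step 1: init_scope() sets sum_val = 48, then later sum_val = 28.
Step 2: child() is called after sum_val is reassigned to 28. Closures capture variables by reference, not by value.
Step 3: result = 28

The answer is 28.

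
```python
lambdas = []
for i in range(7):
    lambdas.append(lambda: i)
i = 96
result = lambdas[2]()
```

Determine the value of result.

Step 1: Lambdas capture the variable i by reference, not by value.
Step 2: After the loop, i is reassigned to 96.
Step 3: lambdas[2]() looks up the current i = 96. result = 96

The answer is 96.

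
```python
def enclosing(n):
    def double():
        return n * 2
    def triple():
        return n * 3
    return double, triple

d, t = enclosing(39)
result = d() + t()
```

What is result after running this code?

Step 1: Both closures capture the same n = 39.
Step 2: d() = 39 * 2 = 78, t() = 39 * 3 = 117.
Step 3: result = 78 + 117 = 195

The answer is 195.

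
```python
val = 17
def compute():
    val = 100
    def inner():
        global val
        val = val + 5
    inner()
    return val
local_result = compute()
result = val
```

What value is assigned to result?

Step 1: Global val = 17. compute() creates local val = 100.
Step 2: inner() declares global val and adds 5: global val = 17 + 5 = 22.
Step 3: compute() returns its local val = 100 (unaffected by inner).
Step 4: result = global val = 22

The answer is 22.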